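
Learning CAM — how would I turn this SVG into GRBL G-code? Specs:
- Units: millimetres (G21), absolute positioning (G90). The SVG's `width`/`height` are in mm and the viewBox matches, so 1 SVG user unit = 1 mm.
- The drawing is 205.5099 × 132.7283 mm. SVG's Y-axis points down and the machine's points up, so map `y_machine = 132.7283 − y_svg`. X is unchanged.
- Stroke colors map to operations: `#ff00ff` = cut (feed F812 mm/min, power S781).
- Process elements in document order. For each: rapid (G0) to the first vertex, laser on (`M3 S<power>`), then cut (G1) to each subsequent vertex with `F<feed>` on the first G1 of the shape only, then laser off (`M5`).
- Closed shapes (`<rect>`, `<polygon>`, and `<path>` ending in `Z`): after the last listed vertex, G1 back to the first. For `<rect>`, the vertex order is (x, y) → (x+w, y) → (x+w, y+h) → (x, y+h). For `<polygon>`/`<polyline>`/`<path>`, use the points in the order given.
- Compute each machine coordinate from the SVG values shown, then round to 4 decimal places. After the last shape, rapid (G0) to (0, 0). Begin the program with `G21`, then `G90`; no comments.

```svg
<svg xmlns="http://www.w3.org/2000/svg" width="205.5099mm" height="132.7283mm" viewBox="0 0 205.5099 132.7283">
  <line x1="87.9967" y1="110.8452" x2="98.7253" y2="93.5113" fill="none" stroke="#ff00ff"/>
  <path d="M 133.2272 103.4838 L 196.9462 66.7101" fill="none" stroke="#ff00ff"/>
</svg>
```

G21
G90
G0 X87.9967 Y21.8831
M3 S781
G1 X98.7253 Y39.2170 F812
M5
G0 X133.2272 Y29.2445
M3 S781
G1 X196.9462 Y66.0182 F812
M5
G0 X0.0000 Y0.0000

viewBox `0 0 205.5099 132.7283` with mm width/height → 1 unit = 1 mm. Flip: y_m = 132.7283 − y_svg.

**Shape 1** — `<line>` line segment, stroke `#ff00ff` → cut (S781, F812). Machine vertices: (87.9967,21.8831) → (98.7253,39.2170). Open path.

**Shape 2** — `<path>` line segment, stroke `#ff00ff` → cut (S781, F812). Machine vertices: (133.2272,29.2445) → (196.9462,66.0182). Open path.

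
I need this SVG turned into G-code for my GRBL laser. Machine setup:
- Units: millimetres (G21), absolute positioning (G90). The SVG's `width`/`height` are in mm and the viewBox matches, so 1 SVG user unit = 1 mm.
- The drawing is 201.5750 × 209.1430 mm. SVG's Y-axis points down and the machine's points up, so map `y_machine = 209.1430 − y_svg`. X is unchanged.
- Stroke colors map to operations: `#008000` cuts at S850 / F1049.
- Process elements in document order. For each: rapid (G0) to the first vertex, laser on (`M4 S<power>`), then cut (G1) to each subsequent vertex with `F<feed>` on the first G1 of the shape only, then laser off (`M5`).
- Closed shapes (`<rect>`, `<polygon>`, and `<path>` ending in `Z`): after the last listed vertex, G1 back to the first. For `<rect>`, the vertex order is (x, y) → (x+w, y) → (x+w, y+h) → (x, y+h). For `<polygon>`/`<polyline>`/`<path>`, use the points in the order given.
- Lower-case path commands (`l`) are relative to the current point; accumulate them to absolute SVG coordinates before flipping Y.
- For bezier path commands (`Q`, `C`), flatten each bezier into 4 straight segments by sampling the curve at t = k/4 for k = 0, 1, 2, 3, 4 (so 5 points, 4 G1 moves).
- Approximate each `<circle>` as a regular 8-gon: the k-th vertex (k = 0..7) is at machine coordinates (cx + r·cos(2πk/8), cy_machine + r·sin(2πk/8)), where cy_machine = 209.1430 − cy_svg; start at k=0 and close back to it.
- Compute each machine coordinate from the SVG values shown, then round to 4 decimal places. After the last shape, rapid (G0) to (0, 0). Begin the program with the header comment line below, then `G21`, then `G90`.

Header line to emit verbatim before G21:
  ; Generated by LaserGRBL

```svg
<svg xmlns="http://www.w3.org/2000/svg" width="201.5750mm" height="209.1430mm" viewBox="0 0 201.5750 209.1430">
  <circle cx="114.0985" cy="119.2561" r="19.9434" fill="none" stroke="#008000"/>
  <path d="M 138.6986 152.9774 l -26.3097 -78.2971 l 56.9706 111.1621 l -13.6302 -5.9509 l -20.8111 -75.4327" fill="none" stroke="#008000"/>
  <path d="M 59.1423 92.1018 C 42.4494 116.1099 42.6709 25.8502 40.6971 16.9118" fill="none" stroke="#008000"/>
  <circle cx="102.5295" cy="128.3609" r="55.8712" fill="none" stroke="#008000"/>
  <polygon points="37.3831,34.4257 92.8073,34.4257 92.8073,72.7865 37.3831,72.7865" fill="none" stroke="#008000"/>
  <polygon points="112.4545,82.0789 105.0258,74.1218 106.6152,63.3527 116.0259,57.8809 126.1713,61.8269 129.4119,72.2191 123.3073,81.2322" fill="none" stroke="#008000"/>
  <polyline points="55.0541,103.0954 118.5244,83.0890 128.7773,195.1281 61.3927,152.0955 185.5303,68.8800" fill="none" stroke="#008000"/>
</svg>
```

viewBox `0 0 201.5750 209.1430` with mm width/height → 1 unit = 1 mm. Flip: y_m = 209.1430 − y_svg.

**Shape 1** — `<circle>` circle, stroke `#008000` → cut (S850, F1049). Machine vertices: (134.0419,89.8869) → (128.2006,103.9890) → (114.0985,109.8303) → (99.9964,103.9890) → (94.1551,89.8869) → (99.9964,75.7848) → (114.0985,69.9435) → (128.2006,75.7848) → (134.0419,89.8869). Closed: final G1 returns to the first vertex.

**Shape 2** — `<path>` open polyline, stroke `#008000` → cut (S850, F1049). Machine vertices: (138.6986,56.1656) → (112.3889,134.4627) → (169.3595,23.3006) → (155.7293,29.2515) → (134.9182,104.6842). Open path.

**Shape 3** — `<path>` cubic bezier, stroke `#008000` → cut (S850, F1049). Control points (SVG): P0=(59.1423,92.1018), P1=(42.4494,116.1099), P2=(42.6709,25.8502), P3=(40.6971,16.9118); sampled at t=k/4. Machine vertices: (59.1423,117.0412) → (49.4955,117.4043) → (44.4000,142.2813) → (42.0644,173.3357) → (40.6971,192.2312). Open path.

**Shape 4** — `<circle>` circle, stroke `#008000` → cut (S850, F1049). Machine vertices: (158.4007,80.7821) → (142.0364,120.2890) → (102.5295,136.6533) → (63.0226,120.2890) → (46.6583,80.7821) → (63.0226,41.2752) → (102.5295,24.9109) → (142.0364,41.2752) → (158.4007,80.7821). Closed: final G1 returns to the first vertex.

**Shape 5** — `<polygon>` rectangle, stroke `#008000` → cut (S850, F1049). Machine vertices: (37.3831,174.7173) → (92.8073,174.7173) → (92.8073,136.3565) → (37.3831,136.3565) → (37.3831,174.7173). Closed: final G1 returns to the first vertex.

**Shape 6** — `<polygon>` regular polygon, stroke `#008000` → cut (S850, F1049). Machine vertices: (112.4545,127.0641) → (105.0258,135.0212) → (106.6152,145.7903) → (116.0259,151.2621) → (126.1713,147.3161) → (129.4119,136.9239) → (123.3073,127.9108) → (112.4545,127.0641). Closed: final G1 returns to the first vertex.

**Shape 7** — `<polyline>` open polyline, stroke `#008000` → cut (S850, F1049). Machine vertices: (55.0541,106.0476) → (118.5244,126.0540) → (128.7773,14.0149) → (61.3927,57.0475) → (185.5303,140.2630). Open path.

; Generated by LaserGRBL
G21
G90
G0 X134.0419 Y89.8869
M4 S850
G1 X128.2006 Y103.9890 F1049
G1 X114.0985 Y109.8303
G1 X99.9964 Y103.9890
G1 X94.1551 Y89.8869
G1 X99.9964 Y75.7848
G1 X114.0985 Y69.9435
G1 X128.2006 Y75.7848
G1 X134.0419 Y89.8869
M5
G0 X138.6986 Y56.1656
M4 S850
G1 X112.3889 Y134.4627 F1049
G1 X169.3595 Y23.3006
G1 X155.7293 Y29.2515
G1 X134.9182 Y104.6842
M5
G0 X59.1423 Y117.0412
M4 S850
G1 X49.4955 Y117.4043 F1049
G1 X44.4000 Y142.2813
G1 X42.0644 Y173.3357
G1 X40.6971 Y192.2312
M5
G0 X158.4007 Y80.7821
M4 S850
G1 X142.0364 Y120.2890 F1049
G1 X102.5295 Y136.6533
G1 X63.0226 Y120.2890
G1 X46.6583 Y80.7821
G1 X63.0226 Y41.2752
G1 X102.5295 Y24.9109
G1 X142.0364 Y41.2752
G1 X158.4007 Y80.7821
M5
G0 X37.3831 Y174.7173
M4 S850
G1 X92.8073 Y174.7173 F1049
G1 X92.8073 Y136.3565
G1 X37.3831 Y136.3565
G1 X37.3831 Y174.7173
M5
G0 X112.4545 Y127.0641
M4 S850
G1 X105.0258 Y135.0212 F1049
G1 X106.6152 Y145.7903
G1 X116.0259 Y151.2621
G1 X126.1713 Y147.3161
G1 X129.4119 Y136.9239
G1 X123.3073 Y127.9108
G1 X112.4545 Y127.0641
M5
G0 X55.0541 Y106.0476
M4 S850
G1 X118.5244 Y126.0540 F1049
G1 X128.7773 Y14.0149
G1 X61.3927 Y57.0475
G1 X185.5303 Y140.2630
M5
G0 X0.0000 Y0.0000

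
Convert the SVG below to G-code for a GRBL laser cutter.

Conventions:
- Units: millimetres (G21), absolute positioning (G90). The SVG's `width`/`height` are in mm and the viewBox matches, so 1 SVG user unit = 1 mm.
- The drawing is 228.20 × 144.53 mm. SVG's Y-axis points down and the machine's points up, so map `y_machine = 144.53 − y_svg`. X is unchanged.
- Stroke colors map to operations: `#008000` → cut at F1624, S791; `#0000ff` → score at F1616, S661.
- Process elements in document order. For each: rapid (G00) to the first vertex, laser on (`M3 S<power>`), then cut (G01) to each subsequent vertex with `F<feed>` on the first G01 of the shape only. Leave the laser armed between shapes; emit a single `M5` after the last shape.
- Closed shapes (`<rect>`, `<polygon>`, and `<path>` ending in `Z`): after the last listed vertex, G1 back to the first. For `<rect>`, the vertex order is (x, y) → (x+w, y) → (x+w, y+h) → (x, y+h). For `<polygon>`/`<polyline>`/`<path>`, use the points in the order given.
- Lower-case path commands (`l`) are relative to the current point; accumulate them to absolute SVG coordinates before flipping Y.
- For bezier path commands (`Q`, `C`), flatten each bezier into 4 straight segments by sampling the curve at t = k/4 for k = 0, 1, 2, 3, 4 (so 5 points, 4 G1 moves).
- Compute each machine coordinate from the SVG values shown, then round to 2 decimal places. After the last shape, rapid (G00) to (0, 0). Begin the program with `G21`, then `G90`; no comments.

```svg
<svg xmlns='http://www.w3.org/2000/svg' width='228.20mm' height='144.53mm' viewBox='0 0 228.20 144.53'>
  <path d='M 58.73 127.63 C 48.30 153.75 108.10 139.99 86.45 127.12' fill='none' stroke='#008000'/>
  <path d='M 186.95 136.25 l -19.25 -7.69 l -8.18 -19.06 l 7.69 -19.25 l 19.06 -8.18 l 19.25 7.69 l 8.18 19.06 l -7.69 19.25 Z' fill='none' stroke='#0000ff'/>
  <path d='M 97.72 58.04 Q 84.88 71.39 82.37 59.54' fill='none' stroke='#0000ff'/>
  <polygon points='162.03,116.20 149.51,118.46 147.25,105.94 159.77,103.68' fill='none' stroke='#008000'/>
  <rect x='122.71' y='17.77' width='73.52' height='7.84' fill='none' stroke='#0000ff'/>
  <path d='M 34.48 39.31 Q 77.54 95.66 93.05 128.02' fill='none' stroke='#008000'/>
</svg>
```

G21
G90
G00 X58.73 Y16.90
M3 S791
G01 X61.71 Y4.15 F1624
G01 X76.80 Y2.53
G01 X89.79 Y8.23
G01 X86.45 Y17.41
G00 X186.95 Y8.28
M3 S661
G01 X167.70 Y15.97 F1616
G01 X159.52 Y35.03
G01 X167.21 Y54.28
G01 X186.27 Y62.46
G01 X205.52 Y54.77
G01 X213.70 Y35.71
G01 X206.01 Y16.46
G01 X186.95 Y8.28
G00 X97.72 Y86.49
M3 S661
G01 X91.95 Y81.39 F1616
G01 X87.46 Y79.44
G01 X84.27 Y80.64
G01 X82.37 Y84.99
G00 X162.03 Y28.33
M3 S791
G01 X149.51 Y26.07 F1624
G01 X147.25 Y38.59
G01 X159.77 Y40.85
G01 X162.03 Y28.33
G00 X122.71 Y126.76
M3 S661
G01 X196.23 Y126.76 F1616
G01 X196.23 Y118.92
G01 X122.71 Y118.92
G01 X122.71 Y126.76
G00 X34.48 Y105.22
M3 S791
G01 X54.29 Y78.54 F1624
G01 X70.65 Y54.87
G01 X83.57 Y34.19
G01 X93.05 Y16.51
M5
G00 X0.00 Y0.00

1 u = 1 mm; y_m = 144.53 − y.

[1] `<path>` cubic bezier, #008000→cut S791 F1624: (58.73,16.90) → (61.71,4.15) → (76.80,2.53) → (89.79,8.23) → (86.45,17.41)

[2] `<path>` regular polygon, #0000ff→score S661 F1616: (186.95,8.28) → (167.70,15.97) → (159.52,35.03) → (167.21,54.28) → (186.27,62.46) → (205.52,54.77) → (213.70,35.71) → (206.01,16.46) → (186.95,8.28) (closed)

[3] `<path>` quadratic bezier, #0000ff→score S661 F1616: (97.72,86.49) → (91.95,81.39) → (87.46,79.44) → (84.27,80.64) → (82.37,84.99)

[4] `<polygon>` regular polygon, #008000→cut S791 F1624: (162.03,28.33) → (149.51,26.07) → (147.25,38.59) → (159.77,40.85) → (162.03,28.33) (closed)

[5] `<rect>` rectangle, #0000ff→score S661 F1616: (122.71,126.76) → (196.23,126.76) → (196.23,118.92) → (122.71,118.92) → (122.71,126.76) (closed)

[6] `<path>` quadratic bezier, #008000→cut S791 F1624: (34.48,105.22) → (54.29,78.54) → (70.65,54.87) → (83.57,34.19) → (93.05,16.51)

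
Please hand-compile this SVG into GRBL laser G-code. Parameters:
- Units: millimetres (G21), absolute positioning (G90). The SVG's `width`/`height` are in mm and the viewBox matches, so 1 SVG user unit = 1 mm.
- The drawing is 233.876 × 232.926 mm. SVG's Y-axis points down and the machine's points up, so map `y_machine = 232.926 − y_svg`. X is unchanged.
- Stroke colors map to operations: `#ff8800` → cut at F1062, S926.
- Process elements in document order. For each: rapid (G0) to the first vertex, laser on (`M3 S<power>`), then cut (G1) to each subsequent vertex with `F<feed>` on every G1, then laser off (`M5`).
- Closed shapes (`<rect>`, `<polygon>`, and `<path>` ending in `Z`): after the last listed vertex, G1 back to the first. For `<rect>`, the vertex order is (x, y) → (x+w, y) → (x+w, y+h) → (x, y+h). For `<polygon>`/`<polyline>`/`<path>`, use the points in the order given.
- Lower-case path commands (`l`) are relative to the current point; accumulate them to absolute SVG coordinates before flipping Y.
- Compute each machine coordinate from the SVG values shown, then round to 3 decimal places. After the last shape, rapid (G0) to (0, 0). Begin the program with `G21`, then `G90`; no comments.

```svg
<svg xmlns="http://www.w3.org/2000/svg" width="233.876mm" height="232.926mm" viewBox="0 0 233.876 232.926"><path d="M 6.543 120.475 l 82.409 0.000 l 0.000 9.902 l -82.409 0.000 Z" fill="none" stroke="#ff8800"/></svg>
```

G21
G90
G0 X6.543 Y112.451
M3 S926
G1 X88.952 Y112.451 F1062
G1 X88.952 Y102.549 F1062
G1 X6.543 Y102.549 F1062
G1 X6.543 Y112.451 F1062
M5
G0 X0.000 Y0.000

viewBox `0 0 233.876 232.926` with mm width/height → 1 unit = 1 mm. Flip: y_m = 232.926 − y_svg.

**Shape 1** — `<path>` rectangle, stroke `#ff8800` → cut (S926, F1062). Machine vertices: (6.543,112.451) → (88.952,112.451) → (88.952,102.549) → (6.543,102.549) → (6.543,112.451). Closed: final G1 returns to the first vertex.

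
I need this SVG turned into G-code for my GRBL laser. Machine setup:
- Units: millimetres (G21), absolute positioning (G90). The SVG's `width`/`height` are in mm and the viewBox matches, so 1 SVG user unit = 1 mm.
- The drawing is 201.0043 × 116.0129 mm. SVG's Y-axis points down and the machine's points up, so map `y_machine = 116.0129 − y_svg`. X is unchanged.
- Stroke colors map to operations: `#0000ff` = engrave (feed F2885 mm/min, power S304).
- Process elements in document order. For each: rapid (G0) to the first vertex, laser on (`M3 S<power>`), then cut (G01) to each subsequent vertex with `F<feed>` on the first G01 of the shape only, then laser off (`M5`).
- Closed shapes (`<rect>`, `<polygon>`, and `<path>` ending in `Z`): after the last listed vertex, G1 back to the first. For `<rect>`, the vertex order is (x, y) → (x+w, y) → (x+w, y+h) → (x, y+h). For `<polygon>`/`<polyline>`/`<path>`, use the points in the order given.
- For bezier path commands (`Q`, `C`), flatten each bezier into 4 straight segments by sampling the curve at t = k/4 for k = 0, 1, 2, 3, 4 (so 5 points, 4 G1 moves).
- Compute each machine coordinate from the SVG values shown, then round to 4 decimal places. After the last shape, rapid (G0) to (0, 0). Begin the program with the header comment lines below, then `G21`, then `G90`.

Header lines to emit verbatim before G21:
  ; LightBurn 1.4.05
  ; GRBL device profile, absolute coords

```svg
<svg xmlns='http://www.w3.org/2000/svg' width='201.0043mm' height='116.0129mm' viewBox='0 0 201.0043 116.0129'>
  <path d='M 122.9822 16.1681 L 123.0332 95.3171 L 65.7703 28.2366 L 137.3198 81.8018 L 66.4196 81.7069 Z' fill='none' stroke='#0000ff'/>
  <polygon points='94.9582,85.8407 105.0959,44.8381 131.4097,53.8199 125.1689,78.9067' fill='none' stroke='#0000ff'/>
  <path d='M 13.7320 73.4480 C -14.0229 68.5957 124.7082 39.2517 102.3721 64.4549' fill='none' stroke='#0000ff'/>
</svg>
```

1 u = 1 mm; y_m = 116.0129 − y.

[1] `<path>` closed polygon, #0000ff→engrave S304 F2885: (122.9822,99.8448) → (123.0332,20.6958) → (65.7703,87.7763) → (137.3198,34.2111) → (66.4196,34.3060) → (122.9822,99.8448) (closed)

[2] `<polygon>` closed polygon, #0000ff→engrave S304 F2885: (94.9582,30.1722) → (105.0959,71.1748) → (131.4097,62.1930) → (125.1689,37.1062) → (94.9582,30.1722) (closed)

[3] `<path>` cubic bezier, #0000ff→engrave S304 F2885: (13.7320,42.5649) → (19.0139,49.5613) → (56.0200,58.3323) → (94.0421,61.4678) → (102.3721,51.5580)

; LightBurn 1.4.05
; GRBL device profile, absolute coords
G21
G90
G0 X122.9822 Y99.8448
M3 S304
G01 X123.0332 Y20.6958 F2885
G01 X65.7703 Y87.7763
G01 X137.3198 Y34.2111
G01 X66.4196 Y34.3060
G01 X122.9822 Y99.8448
M5
G0 X94.9582 Y30.1722
M3 S304
G01 X105.0959 Y71.1748 F2885
G01 X131.4097 Y62.1930
G01 X125.1689 Y37.1062
G01 X94.9582 Y30.1722
M5
G0 X13.7320 Y42.5649
M3 S304
G01 X19.0139 Y49.5613 F2885
G01 X56.0200 Y58.3323
G01 X94.0421 Y61.4678
G01 X102.3721 Y51.5580
M5
G0 X0.0000 Y0.0000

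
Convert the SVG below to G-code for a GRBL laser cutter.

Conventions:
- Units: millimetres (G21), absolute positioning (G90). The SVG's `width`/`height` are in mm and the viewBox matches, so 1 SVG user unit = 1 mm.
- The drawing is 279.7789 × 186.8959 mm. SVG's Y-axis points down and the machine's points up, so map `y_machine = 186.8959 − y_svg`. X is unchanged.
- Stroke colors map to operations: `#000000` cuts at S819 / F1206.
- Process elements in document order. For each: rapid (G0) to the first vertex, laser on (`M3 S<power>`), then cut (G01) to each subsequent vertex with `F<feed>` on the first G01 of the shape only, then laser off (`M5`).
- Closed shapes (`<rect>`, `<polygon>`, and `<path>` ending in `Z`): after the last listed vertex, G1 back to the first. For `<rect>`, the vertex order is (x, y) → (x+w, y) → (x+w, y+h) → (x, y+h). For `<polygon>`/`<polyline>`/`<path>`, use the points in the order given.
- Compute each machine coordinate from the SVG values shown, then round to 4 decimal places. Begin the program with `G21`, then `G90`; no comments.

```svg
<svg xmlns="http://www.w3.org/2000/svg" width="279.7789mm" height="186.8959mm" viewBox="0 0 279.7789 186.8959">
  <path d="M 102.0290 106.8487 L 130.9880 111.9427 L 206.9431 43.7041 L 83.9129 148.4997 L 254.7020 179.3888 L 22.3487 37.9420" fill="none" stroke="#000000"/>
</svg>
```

viewBox `0 0 279.7789 186.8959` with mm width/height → 1 unit = 1 mm. Flip: y_m = 186.8959 − y_svg.

**Shape 1** — `<path>` open polyline, stroke `#000000` → cut (S819, F1206). Machine vertices: (102.0290,80.0472) → (130.9880,74.9532) → (206.9431,143.1918) → (83.9129,38.3962) → (254.7020,7.5071) → (22.3487,148.9539). Open path.

G21
G90
G0 X102.0290 Y80.0472
M3 S819
G01 X130.9880 Y74.9532 F1206
G01 X206.9431 Y143.1918
G01 X83.9129 Y38.3962
G01 X254.7020 Y7.5071
G01 X22.3487 Y148.9539
M5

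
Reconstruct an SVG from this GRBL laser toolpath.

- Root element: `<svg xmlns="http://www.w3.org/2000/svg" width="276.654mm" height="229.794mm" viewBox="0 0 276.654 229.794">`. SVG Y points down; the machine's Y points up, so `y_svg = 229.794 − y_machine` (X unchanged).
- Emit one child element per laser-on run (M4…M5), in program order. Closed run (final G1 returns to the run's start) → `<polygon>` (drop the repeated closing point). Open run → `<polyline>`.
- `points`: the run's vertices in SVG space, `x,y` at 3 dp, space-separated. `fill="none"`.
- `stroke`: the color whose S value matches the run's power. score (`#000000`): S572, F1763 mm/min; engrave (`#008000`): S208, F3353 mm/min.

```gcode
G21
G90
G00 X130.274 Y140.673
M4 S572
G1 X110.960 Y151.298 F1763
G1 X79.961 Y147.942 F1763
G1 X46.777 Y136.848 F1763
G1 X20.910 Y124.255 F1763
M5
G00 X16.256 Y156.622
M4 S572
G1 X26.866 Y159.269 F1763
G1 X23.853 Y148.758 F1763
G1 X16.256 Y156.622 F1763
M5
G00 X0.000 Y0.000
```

<svg xmlns="http://www.w3.org/2000/svg" width="276.654mm" height="229.794mm" viewBox="0 0 276.654 229.794">
  <polyline points="130.274,89.121 110.960,78.496 79.961,81.852 46.777,92.946 20.910,105.539" fill="none" stroke="#000000"/>
  <polygon points="16.256,73.172 26.866,70.525 23.853,81.036" fill="none" stroke="#000000"/>
</svg>

Machine Y-up, SVG Y-down with viewBox height 229.794, so y_svg = 229.794 − y_machine; X carries over. Every run uses S572, so all elements get stroke `#000000` (score).

Run 1: The run is open, so emit a `<polyline>` with points (Y-flipped): 130.274,89.121 110.960,78.496 79.961,81.852 46.777,92.946 20.910,105.539.

Run 2: The run returns to its start, so emit a `<polygon>` with points (Y-flipped): 16.256,73.172 26.866,70.525 23.853,81.036.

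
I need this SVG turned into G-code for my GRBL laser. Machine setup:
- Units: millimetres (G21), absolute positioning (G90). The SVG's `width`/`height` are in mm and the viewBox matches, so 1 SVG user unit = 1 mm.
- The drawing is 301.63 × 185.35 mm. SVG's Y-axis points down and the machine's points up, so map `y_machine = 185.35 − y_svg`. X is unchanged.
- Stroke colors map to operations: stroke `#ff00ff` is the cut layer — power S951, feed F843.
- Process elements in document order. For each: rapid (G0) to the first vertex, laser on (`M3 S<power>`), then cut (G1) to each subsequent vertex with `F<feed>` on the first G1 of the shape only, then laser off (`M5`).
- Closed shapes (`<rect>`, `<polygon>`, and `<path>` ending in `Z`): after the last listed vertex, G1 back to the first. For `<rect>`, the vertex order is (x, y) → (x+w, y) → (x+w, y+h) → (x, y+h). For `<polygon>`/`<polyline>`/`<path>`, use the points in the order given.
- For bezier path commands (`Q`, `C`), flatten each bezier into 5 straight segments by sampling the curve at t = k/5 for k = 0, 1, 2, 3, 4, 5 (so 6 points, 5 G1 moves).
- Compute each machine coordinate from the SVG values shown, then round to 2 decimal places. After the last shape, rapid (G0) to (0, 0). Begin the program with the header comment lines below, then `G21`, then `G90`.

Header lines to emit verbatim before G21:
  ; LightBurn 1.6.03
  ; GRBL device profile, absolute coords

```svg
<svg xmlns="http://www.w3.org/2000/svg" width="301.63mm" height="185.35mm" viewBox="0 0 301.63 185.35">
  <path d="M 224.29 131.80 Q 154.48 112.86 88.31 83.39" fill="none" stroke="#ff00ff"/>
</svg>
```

; LightBurn 1.6.03
; GRBL device profile, absolute coords
G21
G90
G0 X224.29 Y53.55
M3 S951
G1 X196.51 Y61.55 F843
G1 X169.02 Y70.39
G1 X141.83 Y80.07
G1 X114.92 Y90.59
G1 X88.31 Y101.96
M5
G0 X0.00 Y0.00

Since the viewBox matches the mm dimensions, user units are millimetres directly. The only transform is the Y-flip y_m = 185.35 − y_svg.

Shape 1 is a quadratic bezier drawn with `<path>`. Its stroke #ff00ff means cut at S951, F843. After flipping Y the toolpath is (224.29,53.55) → (196.51,61.55) → (169.02,70.39) → (141.83,80.07) → (114.92,90.59) → (88.31,101.96).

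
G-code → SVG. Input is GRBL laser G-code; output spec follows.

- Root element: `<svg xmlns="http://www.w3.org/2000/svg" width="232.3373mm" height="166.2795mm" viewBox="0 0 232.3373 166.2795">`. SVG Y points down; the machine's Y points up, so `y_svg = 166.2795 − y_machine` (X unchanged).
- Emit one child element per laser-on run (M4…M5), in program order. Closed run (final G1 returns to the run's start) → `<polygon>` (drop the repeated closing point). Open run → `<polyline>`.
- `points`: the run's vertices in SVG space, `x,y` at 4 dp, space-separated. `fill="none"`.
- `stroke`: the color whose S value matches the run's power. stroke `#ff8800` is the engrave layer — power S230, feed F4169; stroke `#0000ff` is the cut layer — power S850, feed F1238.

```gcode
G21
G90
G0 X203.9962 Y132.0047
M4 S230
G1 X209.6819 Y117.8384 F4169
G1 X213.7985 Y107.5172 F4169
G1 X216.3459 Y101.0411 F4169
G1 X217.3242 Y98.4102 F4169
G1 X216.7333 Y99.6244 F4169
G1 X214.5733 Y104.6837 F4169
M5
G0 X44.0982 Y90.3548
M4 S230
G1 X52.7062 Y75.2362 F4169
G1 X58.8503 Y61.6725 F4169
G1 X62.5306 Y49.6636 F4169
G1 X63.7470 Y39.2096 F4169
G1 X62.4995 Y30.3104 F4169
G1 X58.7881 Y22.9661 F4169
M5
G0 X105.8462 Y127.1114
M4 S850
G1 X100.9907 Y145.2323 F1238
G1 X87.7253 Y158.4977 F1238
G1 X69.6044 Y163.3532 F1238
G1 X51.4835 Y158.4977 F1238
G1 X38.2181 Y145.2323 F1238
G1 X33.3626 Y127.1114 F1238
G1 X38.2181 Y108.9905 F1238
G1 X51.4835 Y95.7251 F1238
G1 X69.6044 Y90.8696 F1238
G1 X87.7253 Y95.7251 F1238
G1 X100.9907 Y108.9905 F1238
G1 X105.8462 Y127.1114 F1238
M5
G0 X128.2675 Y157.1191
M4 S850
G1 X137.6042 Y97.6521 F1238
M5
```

Each laser-on run becomes one SVG element. Flip Y back into SVG space with y_svg = 166.2795 − y_machine.

Run 1: power S230 maps to stroke `#ff8800` (engrave). The run is open, so emit a `<polyline>` with points (Y-flipped): 203.9962,34.2748 209.6819,48.4411 213.7985,58.7623 216.3459,65.2384 217.3242,67.8693 216.7333,66.6551 214.5733,61.5958.

Run 2: the run's S230 means `#ff8800` (engrave). The run is open, so emit a `<polyline>` with points (Y-flipped): 44.0982,75.9247 52.7062,91.0433 58.8503,104.6070 62.5306,116.6159 63.7470,127.0699 62.4995,135.9691 58.7881,143.3134.

Run 3: the run's S850 means `#0000ff` (cut). The run returns to its start, so emit a `<polygon>` with points (Y-flipped): 105.8462,39.1681 100.9907,21.0472 87.7253,7.7818 69.6044,2.9263 51.4835,7.7818 38.2181,21.0472 33.3626,39.1681 38.2181,57.2890 51.4835,70.5544 69.6044,75.4099 87.7253,70.5544 100.9907,57.2890.

Run 4: the run's S850 means `#0000ff` (cut). The run is open, so emit a `<polyline>` with points (Y-flipped): 128.2675,9.1604 137.6042,68.6274.

<svg xmlns="http://www.w3.org/2000/svg" width="232.3373mm" height="166.2795mm" viewBox="0 0 232.3373 166.2795">
  <polyline points="203.9962,34.2748 209.6819,48.4411 213.7985,58.7623 216.3459,65.2384 217.3242,67.8693 216.7333,66.6551 214.5733,61.5958" fill="none" stroke="#ff8800"/>
  <polyline points="44.0982,75.9247 52.7062,91.0433 58.8503,104.6070 62.5306,116.6159 63.7470,127.0699 62.4995,135.9691 58.7881,143.3134" fill="none" stroke="#ff8800"/>
  <polygon points="105.8462,39.1681 100.9907,21.0472 87.7253,7.7818 69.6044,2.9263 51.4835,7.7818 38.2181,21.0472 33.3626,39.1681 38.2181,57.2890 51.4835,70.5544 69.6044,75.4099 87.7253,70.5544 100.9907,57.2890" fill="none" stroke="#0000ff"/>
  <polyline points="128.2675,9.1604 137.6042,68.6274" fill="none" stroke="#0000ff"/>
</svg>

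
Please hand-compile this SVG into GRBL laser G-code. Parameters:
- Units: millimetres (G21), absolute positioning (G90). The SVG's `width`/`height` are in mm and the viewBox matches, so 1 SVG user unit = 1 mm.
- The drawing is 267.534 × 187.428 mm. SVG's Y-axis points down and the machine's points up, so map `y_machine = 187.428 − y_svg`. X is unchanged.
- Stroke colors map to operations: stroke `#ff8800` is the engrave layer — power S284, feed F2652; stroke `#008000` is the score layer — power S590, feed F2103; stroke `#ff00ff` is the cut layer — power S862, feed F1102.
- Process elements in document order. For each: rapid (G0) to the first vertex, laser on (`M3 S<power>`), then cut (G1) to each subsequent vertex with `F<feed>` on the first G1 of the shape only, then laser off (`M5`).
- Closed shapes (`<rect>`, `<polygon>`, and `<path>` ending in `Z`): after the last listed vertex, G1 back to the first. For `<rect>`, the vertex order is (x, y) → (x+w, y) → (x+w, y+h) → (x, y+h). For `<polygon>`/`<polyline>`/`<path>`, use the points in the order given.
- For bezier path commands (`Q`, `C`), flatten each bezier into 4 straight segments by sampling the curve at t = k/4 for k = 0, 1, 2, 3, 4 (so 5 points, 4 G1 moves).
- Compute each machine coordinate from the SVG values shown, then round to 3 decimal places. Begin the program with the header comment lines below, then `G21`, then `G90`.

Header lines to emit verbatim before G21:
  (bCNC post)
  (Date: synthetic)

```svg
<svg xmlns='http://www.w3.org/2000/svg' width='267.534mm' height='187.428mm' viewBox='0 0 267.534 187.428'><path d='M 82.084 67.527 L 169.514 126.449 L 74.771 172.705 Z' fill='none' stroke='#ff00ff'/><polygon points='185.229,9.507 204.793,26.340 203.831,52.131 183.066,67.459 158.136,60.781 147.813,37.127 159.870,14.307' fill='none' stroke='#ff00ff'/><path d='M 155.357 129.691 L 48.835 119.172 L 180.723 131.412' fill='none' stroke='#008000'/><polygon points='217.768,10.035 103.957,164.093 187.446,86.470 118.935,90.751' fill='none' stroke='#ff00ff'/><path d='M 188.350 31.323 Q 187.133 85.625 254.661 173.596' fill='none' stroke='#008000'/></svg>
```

(bCNC post)
(Date: synthetic)
G21
G90
G0 X82.084 Y119.901
M3 S862
G1 X169.514 Y60.979 F1102
G1 X74.771 Y14.723
G1 X82.084 Y119.901
M5
G0 X185.229 Y177.921
M3 S862
G1 X204.793 Y161.088 F1102
G1 X203.831 Y135.297
G1 X183.066 Y119.969
G1 X158.136 Y126.647
G1 X147.813 Y150.301
G1 X159.870 Y173.121
G1 X185.229 Y177.921
M5
G0 X155.357 Y57.737
M3 S590
G1 X48.835 Y68.256 F2103
G1 X180.723 Y56.016
M5
G0 X217.768 Y177.393
M3 S862
G1 X103.957 Y23.335 F1102
G1 X187.446 Y100.958
G1 X118.935 Y96.677
G1 X217.768 Y177.393
M5
G0 X188.350 Y156.105
M3 S590
G1 X192.038 Y126.850 F2103
G1 X204.319 Y93.386
G1 X225.194 Y55.713
G1 X254.661 Y13.832
M5

1 u = 1 mm; y_m = 187.428 − y.

[1] `<path>` regular polygon, #ff00ff→cut S862 F1102: (82.084,119.901) → (169.514,60.979) → (74.771,14.723) → (82.084,119.901) (closed)

[2] `<polygon>` regular polygon, #ff00ff→cut S862 F1102: (185.229,177.921) → (204.793,161.088) → (203.831,135.297) → (183.066,119.969) → (158.136,126.647) → (147.813,150.301) → (159.870,173.121) → (185.229,177.921) (closed)

[3] `<path>` open polyline, #008000→score S590 F2103: (155.357,57.737) → (48.835,68.256) → (180.723,56.016)

[4] `<polygon>` closed polygon, #ff00ff→cut S862 F1102: (217.768,177.393) → (103.957,23.335) → (187.446,100.958) → (118.935,96.677) → (217.768,177.393) (closed)

[5] `<path>` quadratic bezier, #008000→score S590 F2103: (188.350,156.105) → (192.038,126.850) → (204.319,93.386) → (225.194,55.713) → (254.661,13.832)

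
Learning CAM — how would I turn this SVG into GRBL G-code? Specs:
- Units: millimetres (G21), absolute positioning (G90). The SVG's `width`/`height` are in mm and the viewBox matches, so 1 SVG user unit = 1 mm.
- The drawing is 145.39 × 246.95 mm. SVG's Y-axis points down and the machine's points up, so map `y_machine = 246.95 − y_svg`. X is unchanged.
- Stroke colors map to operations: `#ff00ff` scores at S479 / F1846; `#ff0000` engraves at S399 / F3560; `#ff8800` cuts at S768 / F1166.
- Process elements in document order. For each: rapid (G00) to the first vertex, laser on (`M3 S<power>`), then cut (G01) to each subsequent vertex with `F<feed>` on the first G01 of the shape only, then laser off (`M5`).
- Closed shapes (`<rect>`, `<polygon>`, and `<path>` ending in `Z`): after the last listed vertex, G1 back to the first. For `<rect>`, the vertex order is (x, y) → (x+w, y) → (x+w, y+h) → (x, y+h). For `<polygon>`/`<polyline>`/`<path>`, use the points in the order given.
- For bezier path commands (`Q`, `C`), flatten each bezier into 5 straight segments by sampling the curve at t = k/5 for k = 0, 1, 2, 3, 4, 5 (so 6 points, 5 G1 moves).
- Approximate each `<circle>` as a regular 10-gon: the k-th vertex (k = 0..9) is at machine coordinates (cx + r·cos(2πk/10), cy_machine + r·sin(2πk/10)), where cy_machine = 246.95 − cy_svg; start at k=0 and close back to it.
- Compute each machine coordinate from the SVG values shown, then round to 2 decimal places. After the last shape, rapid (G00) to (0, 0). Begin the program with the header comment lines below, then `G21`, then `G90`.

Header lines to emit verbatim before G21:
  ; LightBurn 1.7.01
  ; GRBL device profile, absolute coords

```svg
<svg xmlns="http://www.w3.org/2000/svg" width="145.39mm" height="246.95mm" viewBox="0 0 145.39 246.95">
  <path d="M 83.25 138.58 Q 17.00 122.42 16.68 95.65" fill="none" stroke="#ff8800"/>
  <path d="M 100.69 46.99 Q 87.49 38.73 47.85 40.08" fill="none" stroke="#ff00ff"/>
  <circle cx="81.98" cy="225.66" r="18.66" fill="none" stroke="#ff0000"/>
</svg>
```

viewBox `0 0 145.39 246.95` with mm width/height → 1 unit = 1 mm. Flip: y_m = 246.95 − y_svg.

**Shape 1** — `<path>` quadratic bezier, stroke `#ff8800` → cut (S768, F1166). Control points (SVG): P0=(83.25,138.58), P1=(17.00,122.42), P2=(16.68,95.65); sampled at t=k/5. Machine vertices: (83.25,108.37) → (59.39,115.26) → (40.80,123.00) → (27.48,131.58) → (19.45,141.02) → (16.68,151.30). Open path.

**Shape 2** — `<path>` quadratic bezier, stroke `#ff00ff` → score (S479, F1846). Control points (SVG): P0=(100.69,46.99), P1=(87.49,38.73), P2=(47.85,40.08); sampled at t=k/5. Machine vertices: (100.69,199.96) → (94.35,202.88) → (85.90,205.03) → (75.33,206.41) → (62.65,207.03) → (47.85,206.87). Open path.

**Shape 3** — `<circle>` circle, stroke `#ff0000` → engrave (S399, F3560). Machine vertices: (100.64,21.29) → (97.08,32.26) → (87.75,39.04) → (76.21,39.04) → (66.88,32.26) → (63.32,21.29) → (66.88,10.32) → (76.21,3.54) → (87.75,3.54) → (97.08,10.32) → (100.64,21.29). Closed: final G1 returns to the first vertex.

; LightBurn 1.7.01
; GRBL device profile, absolute coords
G21
G90
G00 X83.25 Y108.37
M3 S768
G01 X59.39 Y115.26 F1166
G01 X40.80 Y123.00
G01 X27.48 Y131.58
G01 X19.45 Y141.02
G01 X16.68 Y151.30
M5
G00 X100.69 Y199.96
M3 S479
G01 X94.35 Y202.88 F1846
G01 X85.90 Y205.03
G01 X75.33 Y206.41
G01 X62.65 Y207.03
G01 X47.85 Y206.87
M5
G00 X100.64 Y21.29
M3 S399
G01 X97.08 Y32.26 F3560
G01 X87.75 Y39.04
G01 X76.21 Y39.04
G01 X66.88 Y32.26
G01 X63.32 Y21.29
G01 X66.88 Y10.32
G01 X76.21 Y3.54
G01 X87.75 Y3.54
G01 X97.08 Y10.32
G01 X100.64 Y21.29
M5
G00 X0.00 Y0.00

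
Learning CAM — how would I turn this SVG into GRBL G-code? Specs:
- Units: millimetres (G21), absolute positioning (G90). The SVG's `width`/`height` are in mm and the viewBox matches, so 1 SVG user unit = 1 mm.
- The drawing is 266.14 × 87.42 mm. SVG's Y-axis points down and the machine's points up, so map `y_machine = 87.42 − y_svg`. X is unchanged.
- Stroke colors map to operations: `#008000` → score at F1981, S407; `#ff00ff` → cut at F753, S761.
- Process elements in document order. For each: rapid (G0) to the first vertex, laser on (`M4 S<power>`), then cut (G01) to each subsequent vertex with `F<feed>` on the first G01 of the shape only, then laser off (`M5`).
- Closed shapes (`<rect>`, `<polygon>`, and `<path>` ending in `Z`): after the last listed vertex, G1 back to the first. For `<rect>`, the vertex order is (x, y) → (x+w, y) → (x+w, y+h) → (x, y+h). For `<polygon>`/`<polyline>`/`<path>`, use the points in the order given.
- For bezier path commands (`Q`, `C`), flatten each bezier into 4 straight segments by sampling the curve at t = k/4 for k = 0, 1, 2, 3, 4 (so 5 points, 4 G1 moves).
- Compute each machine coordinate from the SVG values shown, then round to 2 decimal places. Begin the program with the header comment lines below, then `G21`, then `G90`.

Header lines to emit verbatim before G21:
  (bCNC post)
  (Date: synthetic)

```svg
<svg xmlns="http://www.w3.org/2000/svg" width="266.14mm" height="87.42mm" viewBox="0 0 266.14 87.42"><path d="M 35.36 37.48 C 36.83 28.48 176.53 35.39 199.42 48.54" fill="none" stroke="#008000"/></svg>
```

(bCNC post)
(Date: synthetic)
G21
G90
G0 X35.36 Y49.94
M4 S407
G01 X58.40 Y53.86 F1981
G01 X109.36 Y52.72
G01 X164.34 Y47.42
G01 X199.42 Y38.88
M5

1 u = 1 mm; y_m = 87.42 − y.

[1] `<path>` cubic bezier, #008000→score S407 F1981: (35.36,49.94) → (58.40,53.86) → (109.36,52.72) → (164.34,47.42) → (199.42,38.88)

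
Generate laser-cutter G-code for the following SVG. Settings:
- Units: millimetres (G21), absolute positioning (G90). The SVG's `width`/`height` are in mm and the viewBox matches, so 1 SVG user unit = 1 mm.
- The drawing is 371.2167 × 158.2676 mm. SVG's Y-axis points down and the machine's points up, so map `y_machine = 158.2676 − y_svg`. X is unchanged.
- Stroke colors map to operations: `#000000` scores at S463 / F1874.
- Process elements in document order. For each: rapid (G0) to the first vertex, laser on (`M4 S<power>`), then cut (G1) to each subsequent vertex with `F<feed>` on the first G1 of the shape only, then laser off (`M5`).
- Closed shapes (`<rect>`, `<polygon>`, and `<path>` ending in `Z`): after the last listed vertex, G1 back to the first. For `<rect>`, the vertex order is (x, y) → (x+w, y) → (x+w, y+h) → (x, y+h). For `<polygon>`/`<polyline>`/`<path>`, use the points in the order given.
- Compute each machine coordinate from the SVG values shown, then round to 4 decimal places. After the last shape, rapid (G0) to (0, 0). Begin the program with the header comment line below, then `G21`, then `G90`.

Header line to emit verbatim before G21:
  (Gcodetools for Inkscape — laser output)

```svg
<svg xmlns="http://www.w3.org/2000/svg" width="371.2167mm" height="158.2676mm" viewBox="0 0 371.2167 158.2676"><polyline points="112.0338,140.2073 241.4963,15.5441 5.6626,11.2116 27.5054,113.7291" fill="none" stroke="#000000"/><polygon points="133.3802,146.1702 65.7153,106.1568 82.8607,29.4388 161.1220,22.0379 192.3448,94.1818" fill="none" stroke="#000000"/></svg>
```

(Gcodetools for Inkscape — laser output)
G21
G90
G0 X112.0338 Y18.0603
M4 S463
G1 X241.4963 Y142.7235 F1874
G1 X5.6626 Y147.0560
G1 X27.5054 Y44.5385
M5
G0 X133.3802 Y12.0974
M4 S463
G1 X65.7153 Y52.1108 F1874
G1 X82.8607 Y128.8288
G1 X161.1220 Y136.2297
G1 X192.3448 Y64.0858
G1 X133.3802 Y12.0974
M5
G0 X0.0000 Y0.0000

viewBox `0 0 371.2167 158.2676` with mm width/height → 1 unit = 1 mm. Flip: y_m = 158.2676 − y_svg.

**Shape 1** — `<polyline>` open polyline, stroke `#000000` → score (S463, F1874). Machine vertices: (112.0338,18.0603) → (241.4963,142.7235) → (5.6626,147.0560) → (27.5054,44.5385). Open path.

**Shape 2** — `<polygon>` regular polygon, stroke `#000000` → score (S463, F1874). Machine vertices: (133.3802,12.0974) → (65.7153,52.1108) → (82.8607,128.8288) → (161.1220,136.2297) → (192.3448,64.0858) → (133.3802,12.0974). Closed: final G1 returns to the first vertex.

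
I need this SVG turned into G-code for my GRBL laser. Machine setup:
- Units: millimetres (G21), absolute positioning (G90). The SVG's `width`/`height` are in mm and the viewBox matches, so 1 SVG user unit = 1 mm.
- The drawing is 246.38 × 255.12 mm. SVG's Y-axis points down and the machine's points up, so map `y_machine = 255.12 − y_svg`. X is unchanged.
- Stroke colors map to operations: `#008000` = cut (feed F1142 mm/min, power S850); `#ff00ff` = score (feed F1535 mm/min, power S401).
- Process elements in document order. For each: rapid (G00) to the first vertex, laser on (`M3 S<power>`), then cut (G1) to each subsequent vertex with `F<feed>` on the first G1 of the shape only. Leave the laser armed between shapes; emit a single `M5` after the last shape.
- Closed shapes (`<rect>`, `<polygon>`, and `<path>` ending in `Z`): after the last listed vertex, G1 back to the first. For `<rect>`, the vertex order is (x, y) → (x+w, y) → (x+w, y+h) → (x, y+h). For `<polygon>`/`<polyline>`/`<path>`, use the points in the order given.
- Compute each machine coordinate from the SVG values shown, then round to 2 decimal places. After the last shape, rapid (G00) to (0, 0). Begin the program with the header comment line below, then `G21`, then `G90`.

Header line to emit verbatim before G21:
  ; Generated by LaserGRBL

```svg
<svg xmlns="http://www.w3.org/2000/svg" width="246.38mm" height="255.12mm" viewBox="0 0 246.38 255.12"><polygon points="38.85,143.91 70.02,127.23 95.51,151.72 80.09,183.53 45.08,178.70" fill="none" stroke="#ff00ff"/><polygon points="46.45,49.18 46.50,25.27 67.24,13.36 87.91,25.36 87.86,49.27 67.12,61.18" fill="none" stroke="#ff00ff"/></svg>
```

; Generated by LaserGRBL
G21
G90
G00 X38.85 Y111.21
M3 S401
G1 X70.02 Y127.89 F1535
G1 X95.51 Y103.40
G1 X80.09 Y71.59
G1 X45.08 Y76.42
G1 X38.85 Y111.21
G00 X46.45 Y205.94
M3 S401
G1 X46.50 Y229.85 F1535
G1 X67.24 Y241.76
G1 X87.91 Y229.76
G1 X87.86 Y205.85
G1 X67.12 Y193.94
G1 X46.45 Y205.94
M5
G00 X0.00 Y0.00

1 u = 1 mm; y_m = 255.12 − y.

[1] `<polygon>` regular polygon, #ff00ff→score S401 F1535: (38.85,111.21) → (70.02,127.89) → (95.51,103.40) → (80.09,71.59) → (45.08,76.42) → (38.85,111.21) (closed)

[2] `<polygon>` regular polygon, #ff00ff→score S401 F1535: (46.45,205.94) → (46.50,229.85) → (67.24,241.76) → (87.91,229.76) → (87.86,205.85) → (67.12,193.94) → (46.45,205.94) (closed)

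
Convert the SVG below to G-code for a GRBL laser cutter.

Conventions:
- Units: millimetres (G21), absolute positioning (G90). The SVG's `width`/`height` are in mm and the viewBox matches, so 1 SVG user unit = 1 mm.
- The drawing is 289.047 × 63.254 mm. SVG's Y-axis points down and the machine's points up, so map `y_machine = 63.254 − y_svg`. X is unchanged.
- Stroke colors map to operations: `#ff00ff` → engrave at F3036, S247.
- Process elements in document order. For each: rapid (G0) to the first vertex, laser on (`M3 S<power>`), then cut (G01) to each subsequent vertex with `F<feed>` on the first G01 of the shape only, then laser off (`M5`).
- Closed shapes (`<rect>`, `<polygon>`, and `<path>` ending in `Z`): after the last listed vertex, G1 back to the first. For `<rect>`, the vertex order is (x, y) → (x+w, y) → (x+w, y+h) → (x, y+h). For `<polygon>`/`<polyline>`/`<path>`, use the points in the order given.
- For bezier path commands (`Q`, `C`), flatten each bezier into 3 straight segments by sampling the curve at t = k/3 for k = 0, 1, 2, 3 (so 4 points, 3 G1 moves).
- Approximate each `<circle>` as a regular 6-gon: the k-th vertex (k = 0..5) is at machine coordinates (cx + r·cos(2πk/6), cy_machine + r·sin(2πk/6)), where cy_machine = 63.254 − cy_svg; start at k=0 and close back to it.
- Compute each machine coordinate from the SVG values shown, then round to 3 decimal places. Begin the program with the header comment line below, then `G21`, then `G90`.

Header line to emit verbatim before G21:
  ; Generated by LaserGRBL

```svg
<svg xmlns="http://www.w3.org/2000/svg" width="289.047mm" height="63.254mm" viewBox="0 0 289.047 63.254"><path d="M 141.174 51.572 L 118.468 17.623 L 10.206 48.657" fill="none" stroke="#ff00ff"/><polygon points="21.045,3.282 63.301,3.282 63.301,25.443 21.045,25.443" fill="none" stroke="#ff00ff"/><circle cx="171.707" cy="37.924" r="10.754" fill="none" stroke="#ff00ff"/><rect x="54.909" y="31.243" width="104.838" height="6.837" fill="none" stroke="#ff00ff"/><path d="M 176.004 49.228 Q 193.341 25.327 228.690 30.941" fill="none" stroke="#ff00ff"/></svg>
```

; Generated by LaserGRBL
G21
G90
G0 X141.174 Y11.682
M3 S247
G01 X118.468 Y45.631 F3036
G01 X10.206 Y14.597
M5
G0 X21.045 Y59.972
M3 S247
G01 X63.301 Y59.972 F3036
G01 X63.301 Y37.811
G01 X21.045 Y37.811
G01 X21.045 Y59.972
M5
G0 X182.461 Y25.330
M3 S247
G01 X177.084 Y34.643 F3036
G01 X166.330 Y34.643
G01 X160.953 Y25.330
G01 X166.330 Y16.017
G01 X177.084 Y16.017
G01 X182.461 Y25.330
M5
G0 X54.909 Y32.011
M3 S247
G01 X159.747 Y32.011 F3036
G01 X159.747 Y25.174
G01 X54.909 Y25.174
G01 X54.909 Y32.011
M5
G0 X176.004 Y14.026
M3 S247
G01 X189.563 Y26.681 F3036
G01 X207.125 Y32.776
G01 X228.690 Y32.313
M5

1 u = 1 mm; y_m = 63.254 − y.

[1] `<path>` open polyline, #ff00ff→engrave S247 F3036: (141.174,11.682) → (118.468,45.631) → (10.206,14.597)

[2] `<polygon>` rectangle, #ff00ff→engrave S247 F3036: (21.045,59.972) → (63.301,59.972) → (63.301,37.811) → (21.045,37.811) → (21.045,59.972) (closed)

[3] `<circle>` circle, #ff00ff→engrave S247 F3036: (182.461,25.330) → (177.084,34.643) → (166.330,34.643) → (160.953,25.330) → (166.330,16.017) → (177.084,16.017) → (182.461,25.330) (closed)

[4] `<rect>` rectangle, #ff00ff→engrave S247 F3036: (54.909,32.011) → (159.747,32.011) → (159.747,25.174) → (54.909,25.174) → (54.909,32.011) (closed)

[5] `<path>` quadratic bezier, #ff00ff→engrave S247 F3036: (176.004,14.026) → (189.563,26.681) → (207.125,32.776) → (228.690,32.313)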